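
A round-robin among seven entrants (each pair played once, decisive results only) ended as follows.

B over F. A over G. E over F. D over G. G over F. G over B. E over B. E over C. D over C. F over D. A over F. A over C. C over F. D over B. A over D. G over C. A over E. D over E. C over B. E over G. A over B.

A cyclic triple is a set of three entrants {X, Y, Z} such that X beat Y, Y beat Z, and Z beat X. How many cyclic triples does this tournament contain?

4

Win totals: A 6, B 1, C 2, D 4, E 4, F 1, G 3.
An entrant with w wins dominates both others in C(w,2) triples; summing gives 15 + 0 + 1 + 6 + 6 + 0 + 3 = 31 transitive triples.
Total triples C(7,3) = 35, so cyclic triples = 35 − 31 = 4.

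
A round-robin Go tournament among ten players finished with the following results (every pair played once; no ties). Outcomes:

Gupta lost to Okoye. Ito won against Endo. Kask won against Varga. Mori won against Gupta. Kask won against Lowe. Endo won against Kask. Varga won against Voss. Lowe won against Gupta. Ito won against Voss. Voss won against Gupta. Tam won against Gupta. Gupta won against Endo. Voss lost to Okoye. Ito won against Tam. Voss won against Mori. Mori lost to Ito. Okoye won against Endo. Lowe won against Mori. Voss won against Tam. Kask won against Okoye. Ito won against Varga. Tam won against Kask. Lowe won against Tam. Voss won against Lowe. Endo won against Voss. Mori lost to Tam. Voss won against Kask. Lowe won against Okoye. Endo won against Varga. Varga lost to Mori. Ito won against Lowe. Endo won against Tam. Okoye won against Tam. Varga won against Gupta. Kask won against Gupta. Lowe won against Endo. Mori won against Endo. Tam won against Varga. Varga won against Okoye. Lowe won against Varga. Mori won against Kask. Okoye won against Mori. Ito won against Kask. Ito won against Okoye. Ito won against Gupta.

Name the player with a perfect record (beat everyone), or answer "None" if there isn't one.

Ito

Ito has 9 wins out of 9 opponents — a perfect record.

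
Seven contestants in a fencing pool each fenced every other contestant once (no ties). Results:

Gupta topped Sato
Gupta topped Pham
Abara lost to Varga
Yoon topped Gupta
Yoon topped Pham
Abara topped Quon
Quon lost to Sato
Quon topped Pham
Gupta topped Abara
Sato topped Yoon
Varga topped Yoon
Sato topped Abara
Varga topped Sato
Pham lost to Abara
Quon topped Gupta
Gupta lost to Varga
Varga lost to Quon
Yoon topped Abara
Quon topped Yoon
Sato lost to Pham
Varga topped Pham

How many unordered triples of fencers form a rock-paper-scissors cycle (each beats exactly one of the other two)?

Win totals: Sato 3, Gupta 3, Abara 2, Quon 4, Pham 1, Varga 5, Yoon 3.
A fencer with w wins dominates both others in C(w,2) triples; summing gives 3 + 3 + 1 + 6 + 0 + 10 + 3 = 26 transitive triples.
Total triples C(7,3) = 35, so cyclic triples = 35 − 26 = 9.

9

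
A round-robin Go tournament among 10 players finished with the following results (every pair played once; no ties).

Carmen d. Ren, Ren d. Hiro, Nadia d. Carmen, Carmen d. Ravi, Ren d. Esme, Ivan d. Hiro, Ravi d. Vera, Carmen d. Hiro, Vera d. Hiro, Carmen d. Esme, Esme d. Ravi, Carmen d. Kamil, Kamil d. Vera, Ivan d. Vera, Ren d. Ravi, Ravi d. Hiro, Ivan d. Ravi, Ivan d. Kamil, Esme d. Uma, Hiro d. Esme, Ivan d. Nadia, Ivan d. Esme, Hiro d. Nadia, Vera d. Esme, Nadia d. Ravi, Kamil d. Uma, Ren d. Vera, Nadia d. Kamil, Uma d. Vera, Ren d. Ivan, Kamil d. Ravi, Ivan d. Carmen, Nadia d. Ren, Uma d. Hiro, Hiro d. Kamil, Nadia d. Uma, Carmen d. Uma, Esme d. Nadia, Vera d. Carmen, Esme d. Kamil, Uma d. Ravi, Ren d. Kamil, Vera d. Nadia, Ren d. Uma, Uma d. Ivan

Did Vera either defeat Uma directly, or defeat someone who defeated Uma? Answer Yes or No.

Yes

Vera did not beat Uma directly.
Vera beat Nadia, Carmen, Hiro, Esme. Of those, Nadia beat Uma.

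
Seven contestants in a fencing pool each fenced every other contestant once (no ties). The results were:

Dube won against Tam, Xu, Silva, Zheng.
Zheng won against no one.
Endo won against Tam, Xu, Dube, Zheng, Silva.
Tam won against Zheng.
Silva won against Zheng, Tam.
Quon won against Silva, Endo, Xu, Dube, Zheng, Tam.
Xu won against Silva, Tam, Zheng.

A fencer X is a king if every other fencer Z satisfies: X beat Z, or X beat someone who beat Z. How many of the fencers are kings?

Xu cannot reach Dube, Quon, Endo in two steps.
Silva cannot reach Xu, Dube, Quon, Endo in two steps.
Dube cannot reach Quon, Endo in two steps.
Quon reaches everyone (king).
Zheng cannot reach Xu, Silva, Dube, Quon, Tam, Endo in two steps.
Tam cannot reach Xu, Silva, Dube, Quon, Endo in two steps.
Endo cannot reach Quon in two steps.
Kings: Quon — 1.

1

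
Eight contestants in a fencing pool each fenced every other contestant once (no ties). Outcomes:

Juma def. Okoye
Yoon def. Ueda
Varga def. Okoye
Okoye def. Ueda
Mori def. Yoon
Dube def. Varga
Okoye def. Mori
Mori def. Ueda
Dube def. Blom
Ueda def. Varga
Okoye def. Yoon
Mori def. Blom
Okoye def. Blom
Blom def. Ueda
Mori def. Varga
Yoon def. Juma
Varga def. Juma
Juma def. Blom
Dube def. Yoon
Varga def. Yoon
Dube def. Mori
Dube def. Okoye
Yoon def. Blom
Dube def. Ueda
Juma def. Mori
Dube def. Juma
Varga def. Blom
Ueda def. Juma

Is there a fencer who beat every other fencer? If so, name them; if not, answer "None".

Dube

Dube has 7 wins out of 7 opponents — a perfect record.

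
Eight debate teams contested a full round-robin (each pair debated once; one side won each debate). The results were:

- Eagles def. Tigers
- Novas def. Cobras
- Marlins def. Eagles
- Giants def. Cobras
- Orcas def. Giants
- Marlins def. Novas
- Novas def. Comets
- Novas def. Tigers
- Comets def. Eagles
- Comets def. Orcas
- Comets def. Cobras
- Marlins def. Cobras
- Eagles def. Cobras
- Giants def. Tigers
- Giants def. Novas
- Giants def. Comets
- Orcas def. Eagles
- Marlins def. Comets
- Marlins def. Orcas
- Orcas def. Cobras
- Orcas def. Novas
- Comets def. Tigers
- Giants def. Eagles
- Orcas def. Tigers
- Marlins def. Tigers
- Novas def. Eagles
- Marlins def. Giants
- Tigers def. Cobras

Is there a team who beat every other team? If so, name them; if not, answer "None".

Marlins has 7 wins out of 7 opponents — a perfect record.

Marlins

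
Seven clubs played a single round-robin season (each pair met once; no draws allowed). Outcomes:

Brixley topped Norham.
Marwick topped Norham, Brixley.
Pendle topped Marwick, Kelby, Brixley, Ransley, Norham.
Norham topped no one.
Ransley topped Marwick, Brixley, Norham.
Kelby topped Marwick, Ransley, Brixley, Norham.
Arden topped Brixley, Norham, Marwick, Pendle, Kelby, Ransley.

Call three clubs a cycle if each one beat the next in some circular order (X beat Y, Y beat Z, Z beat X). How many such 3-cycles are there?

0

Win totals: Pendle 5, Kelby 4, Ransley 3, Norham 0, Brixley 1, Arden 6, Marwick 2.
A club with w wins dominates both others in C(w,2) triples; summing gives 10 + 6 + 3 + 0 + 0 + 15 + 1 = 35 transitive triples.
Total triples C(7,3) = 35, so cyclic triples = 35 − 35 = 0.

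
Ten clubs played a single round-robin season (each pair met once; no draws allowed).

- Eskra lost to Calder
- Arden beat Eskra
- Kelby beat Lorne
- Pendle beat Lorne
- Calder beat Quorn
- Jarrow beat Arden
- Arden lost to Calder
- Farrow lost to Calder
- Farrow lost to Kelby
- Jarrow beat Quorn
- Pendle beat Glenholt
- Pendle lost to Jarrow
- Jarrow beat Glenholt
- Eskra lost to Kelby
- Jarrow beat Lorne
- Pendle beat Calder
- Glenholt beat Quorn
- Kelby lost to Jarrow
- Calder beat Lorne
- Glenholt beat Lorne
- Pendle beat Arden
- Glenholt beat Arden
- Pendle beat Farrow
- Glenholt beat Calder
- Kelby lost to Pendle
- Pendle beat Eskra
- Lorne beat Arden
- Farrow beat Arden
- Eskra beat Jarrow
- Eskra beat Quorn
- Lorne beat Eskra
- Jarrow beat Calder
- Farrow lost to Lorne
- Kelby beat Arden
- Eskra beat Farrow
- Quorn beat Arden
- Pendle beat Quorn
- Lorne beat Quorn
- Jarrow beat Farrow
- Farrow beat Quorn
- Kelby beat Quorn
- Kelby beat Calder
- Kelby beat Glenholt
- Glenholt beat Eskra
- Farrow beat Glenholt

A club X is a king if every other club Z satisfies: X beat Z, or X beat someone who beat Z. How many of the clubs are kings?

3

Pendle reaches everyone (king).
Eskra reaches everyone (king).
Kelby cannot reach Pendle in two steps.
Jarrow reaches everyone (king).
Quorn cannot reach Pendle, Kelby, Jarrow, Lorne, Farrow, Calder, Glenholt in two steps.
Lorne cannot reach Pendle, Kelby, Calder in two steps.
Farrow cannot reach Pendle, Kelby, Jarrow in two steps.
Arden cannot reach Pendle, Kelby, Lorne, Calder, Glenholt in two steps.
Calder cannot reach Pendle, Kelby in two steps.
Glenholt cannot reach Pendle, Kelby in two steps.
Kings: Pendle, Eskra, Jarrow — 3.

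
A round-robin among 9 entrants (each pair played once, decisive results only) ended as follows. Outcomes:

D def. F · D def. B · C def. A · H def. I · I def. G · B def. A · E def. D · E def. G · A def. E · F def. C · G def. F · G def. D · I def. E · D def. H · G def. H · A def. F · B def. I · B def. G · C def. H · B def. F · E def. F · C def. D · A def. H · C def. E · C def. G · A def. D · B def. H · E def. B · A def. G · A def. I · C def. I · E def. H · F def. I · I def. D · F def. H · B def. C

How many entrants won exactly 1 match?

Win totals: A 6, B 6, C 6, D 3, E 5, F 3, G 3, H 1, I 3.
Exactly 1: H — 1 entrant.

1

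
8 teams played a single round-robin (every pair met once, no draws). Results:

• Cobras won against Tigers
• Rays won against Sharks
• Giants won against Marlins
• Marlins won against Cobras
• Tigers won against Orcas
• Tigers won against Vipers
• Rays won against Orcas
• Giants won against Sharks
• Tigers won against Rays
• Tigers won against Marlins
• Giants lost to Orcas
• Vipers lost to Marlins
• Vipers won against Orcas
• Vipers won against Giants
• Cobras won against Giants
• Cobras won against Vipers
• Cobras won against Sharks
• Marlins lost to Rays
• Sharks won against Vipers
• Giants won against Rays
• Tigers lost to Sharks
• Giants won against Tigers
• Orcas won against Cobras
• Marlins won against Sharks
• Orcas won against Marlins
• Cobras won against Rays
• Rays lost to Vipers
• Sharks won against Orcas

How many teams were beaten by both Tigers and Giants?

Tigers beat: Rays, Orcas, Marlins, Vipers.
Giants beat: Rays, Marlins, Tigers, Sharks.
Both beat: Rays, Marlins — 2.

2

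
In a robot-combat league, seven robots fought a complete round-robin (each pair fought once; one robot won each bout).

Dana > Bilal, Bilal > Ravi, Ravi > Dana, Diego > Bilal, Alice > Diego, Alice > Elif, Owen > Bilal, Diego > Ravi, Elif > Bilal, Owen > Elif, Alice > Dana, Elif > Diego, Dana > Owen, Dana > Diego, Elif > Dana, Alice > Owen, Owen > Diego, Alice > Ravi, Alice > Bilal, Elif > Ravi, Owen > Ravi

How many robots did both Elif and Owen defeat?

3

Elif beat: Bilal, Dana, Ravi, Diego.
Owen beat: Bilal, Ravi, Elif, Diego.
Both beat: Bilal, Ravi, Diego — 3.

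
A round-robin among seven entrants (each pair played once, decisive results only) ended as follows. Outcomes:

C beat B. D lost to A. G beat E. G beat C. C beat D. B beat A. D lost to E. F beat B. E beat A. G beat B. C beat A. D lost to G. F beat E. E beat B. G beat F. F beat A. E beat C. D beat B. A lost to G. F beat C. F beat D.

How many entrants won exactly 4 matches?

Win totals: A 1, B 1, C 3, D 1, E 4, F 5, G 6.
Exactly 4: E — 1 entrant.

1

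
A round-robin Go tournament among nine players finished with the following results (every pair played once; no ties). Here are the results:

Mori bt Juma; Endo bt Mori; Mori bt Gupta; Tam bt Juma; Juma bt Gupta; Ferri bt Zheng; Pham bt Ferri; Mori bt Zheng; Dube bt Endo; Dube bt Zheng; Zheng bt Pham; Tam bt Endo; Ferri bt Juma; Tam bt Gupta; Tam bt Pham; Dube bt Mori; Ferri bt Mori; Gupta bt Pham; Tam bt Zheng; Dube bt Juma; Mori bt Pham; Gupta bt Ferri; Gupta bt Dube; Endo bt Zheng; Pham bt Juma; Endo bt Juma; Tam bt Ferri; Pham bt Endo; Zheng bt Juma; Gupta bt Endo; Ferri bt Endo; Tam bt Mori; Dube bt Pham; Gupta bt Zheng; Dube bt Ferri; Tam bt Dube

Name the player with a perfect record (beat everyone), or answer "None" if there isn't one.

Tam has 8 wins out of 8 opponents — a perfect record.

Tam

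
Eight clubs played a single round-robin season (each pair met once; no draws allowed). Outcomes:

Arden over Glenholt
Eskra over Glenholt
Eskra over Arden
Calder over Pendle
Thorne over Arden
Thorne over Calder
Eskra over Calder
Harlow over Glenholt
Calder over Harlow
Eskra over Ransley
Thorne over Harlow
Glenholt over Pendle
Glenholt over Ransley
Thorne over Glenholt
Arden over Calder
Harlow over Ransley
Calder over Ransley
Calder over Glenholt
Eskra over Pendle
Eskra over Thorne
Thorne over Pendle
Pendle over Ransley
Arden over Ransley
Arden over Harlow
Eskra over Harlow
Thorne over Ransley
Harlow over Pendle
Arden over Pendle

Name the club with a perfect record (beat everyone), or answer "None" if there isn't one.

Eskra

Eskra has 7 wins out of 7 opponents — a perfect record.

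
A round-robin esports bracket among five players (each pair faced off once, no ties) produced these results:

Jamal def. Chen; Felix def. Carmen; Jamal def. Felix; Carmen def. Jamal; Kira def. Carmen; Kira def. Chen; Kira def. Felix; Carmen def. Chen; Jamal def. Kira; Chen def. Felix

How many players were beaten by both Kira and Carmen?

Kira beat: Carmen, Chen, Felix.
Carmen beat: Chen, Jamal.
Both beat: Chen — 1.

1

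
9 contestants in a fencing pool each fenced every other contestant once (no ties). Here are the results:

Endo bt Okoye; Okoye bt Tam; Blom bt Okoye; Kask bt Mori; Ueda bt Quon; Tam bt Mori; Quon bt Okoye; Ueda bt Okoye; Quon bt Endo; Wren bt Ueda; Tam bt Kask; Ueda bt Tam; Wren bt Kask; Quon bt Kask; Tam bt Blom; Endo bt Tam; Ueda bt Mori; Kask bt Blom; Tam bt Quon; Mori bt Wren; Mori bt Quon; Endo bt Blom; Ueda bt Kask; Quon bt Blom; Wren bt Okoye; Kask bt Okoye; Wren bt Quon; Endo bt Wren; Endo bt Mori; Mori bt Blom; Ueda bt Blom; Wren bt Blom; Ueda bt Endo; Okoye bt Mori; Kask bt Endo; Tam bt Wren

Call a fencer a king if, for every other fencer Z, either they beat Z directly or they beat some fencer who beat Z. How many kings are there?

Mori cannot reach Tam in two steps.
Quon cannot reach Ueda in two steps.
Tam reaches everyone (king).
Blom cannot reach Quon, Endo, Ueda, Wren, Kask in two steps.
Endo reaches everyone (king).
Ueda reaches everyone (king).
Wren reaches everyone (king).
Okoye cannot reach Endo, Ueda in two steps.
Kask cannot reach Ueda in two steps.
Kings: Tam, Endo, Ueda, Wren — 4.

4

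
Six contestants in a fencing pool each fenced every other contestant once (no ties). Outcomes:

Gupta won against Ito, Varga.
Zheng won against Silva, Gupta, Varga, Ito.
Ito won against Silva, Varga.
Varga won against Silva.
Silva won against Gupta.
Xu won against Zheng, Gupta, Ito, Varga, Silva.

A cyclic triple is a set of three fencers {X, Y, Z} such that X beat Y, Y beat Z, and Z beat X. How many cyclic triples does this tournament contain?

Of the C(6,3) = 20 triples, the cyclic ones are: {Silva, Varga, Gupta}; {Silva, Ito, Gupta}.
That is 2.

2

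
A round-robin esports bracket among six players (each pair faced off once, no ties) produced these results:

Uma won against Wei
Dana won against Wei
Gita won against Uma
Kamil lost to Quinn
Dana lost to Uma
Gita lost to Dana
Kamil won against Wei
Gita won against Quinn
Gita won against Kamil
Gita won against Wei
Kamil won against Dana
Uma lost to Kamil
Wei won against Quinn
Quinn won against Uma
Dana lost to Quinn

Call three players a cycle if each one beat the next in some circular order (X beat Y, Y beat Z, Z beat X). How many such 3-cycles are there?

6

Win totals: Uma 2, Kamil 3, Wei 1, Dana 2, Quinn 3, Gita 4.
A player with w wins dominates both others in C(w,2) triples; summing gives 1 + 3 + 0 + 1 + 3 + 6 = 14 transitive triples.
Total triples C(6,3) = 20, so cyclic triples = 20 − 14 = 6.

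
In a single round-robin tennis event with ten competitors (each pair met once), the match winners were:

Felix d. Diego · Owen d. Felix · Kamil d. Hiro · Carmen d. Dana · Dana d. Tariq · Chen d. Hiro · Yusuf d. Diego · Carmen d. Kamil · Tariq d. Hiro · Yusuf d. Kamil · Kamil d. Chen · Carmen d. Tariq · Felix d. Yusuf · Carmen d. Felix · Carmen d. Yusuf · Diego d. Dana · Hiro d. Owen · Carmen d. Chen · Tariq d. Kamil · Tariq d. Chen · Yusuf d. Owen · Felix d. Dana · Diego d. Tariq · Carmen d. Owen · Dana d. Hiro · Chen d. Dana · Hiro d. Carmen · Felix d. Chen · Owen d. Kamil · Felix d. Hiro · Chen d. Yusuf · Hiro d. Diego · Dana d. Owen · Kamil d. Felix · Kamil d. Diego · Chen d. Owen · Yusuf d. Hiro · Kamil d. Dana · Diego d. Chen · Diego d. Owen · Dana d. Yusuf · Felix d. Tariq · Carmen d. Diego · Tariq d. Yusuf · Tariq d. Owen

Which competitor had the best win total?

Carmen

Win totals: Yusuf 4, Diego 4, Tariq 5, Owen 2, Kamil 5, Chen 4, Hiro 3, Felix 6, Dana 4, Carmen 8.
Carmen leads with 8 wins (next highest: 6).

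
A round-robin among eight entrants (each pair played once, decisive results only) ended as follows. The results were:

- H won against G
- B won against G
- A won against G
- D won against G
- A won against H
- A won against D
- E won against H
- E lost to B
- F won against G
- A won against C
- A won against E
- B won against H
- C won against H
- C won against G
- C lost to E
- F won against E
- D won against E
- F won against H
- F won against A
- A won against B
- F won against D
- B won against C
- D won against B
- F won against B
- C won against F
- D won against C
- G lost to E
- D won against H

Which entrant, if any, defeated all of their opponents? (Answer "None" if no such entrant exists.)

None

Highest win total is F with 6 (out of 7 possible).
F lost to C, so no entrant went undefeated.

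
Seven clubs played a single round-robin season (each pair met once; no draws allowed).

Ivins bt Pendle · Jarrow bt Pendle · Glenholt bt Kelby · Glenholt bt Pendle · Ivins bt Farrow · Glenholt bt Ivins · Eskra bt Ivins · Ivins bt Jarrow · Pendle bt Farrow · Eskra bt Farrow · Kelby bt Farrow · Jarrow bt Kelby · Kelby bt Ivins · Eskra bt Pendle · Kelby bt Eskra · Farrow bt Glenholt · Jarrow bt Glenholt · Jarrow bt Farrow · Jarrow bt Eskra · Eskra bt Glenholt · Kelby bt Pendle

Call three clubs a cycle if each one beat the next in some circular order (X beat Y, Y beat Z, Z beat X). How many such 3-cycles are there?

7

Win totals: Farrow 1, Jarrow 5, Kelby 4, Pendle 1, Ivins 3, Eskra 4, Glenholt 3.
A club with w wins dominates both others in C(w,2) triples; summing gives 0 + 10 + 6 + 0 + 3 + 6 + 3 = 28 transitive triples.
Total triples C(7,3) = 35, so cyclic triples = 35 − 28 = 7.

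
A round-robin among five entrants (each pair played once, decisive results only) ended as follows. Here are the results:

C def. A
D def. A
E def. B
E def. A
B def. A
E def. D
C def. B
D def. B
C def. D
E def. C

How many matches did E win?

4

E's results: beat A, B, C, D; lost to no one.
That is 4 wins.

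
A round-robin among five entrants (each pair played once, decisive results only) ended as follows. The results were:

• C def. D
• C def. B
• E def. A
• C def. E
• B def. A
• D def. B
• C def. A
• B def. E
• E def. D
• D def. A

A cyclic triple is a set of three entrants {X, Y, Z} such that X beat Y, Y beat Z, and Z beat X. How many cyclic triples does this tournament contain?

Win totals: A 0, B 2, C 4, D 2, E 2.
An entrant with w wins dominates both others in C(w,2) triples; summing gives 0 + 1 + 6 + 1 + 1 = 9 transitive triples.
Total triples C(5,3) = 10, so cyclic triples = 10 − 9 = 1.

1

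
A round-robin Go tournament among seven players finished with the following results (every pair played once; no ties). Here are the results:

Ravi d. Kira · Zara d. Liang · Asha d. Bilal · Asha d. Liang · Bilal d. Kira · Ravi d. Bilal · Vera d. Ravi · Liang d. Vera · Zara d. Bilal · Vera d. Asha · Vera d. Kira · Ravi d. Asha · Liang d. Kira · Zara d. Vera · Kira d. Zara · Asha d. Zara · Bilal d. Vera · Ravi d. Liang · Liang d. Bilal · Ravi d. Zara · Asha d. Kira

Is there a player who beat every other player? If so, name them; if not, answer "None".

None

Highest win total is Ravi with 5 (out of 6 possible).
Ravi lost to Vera, so no player went undefeated.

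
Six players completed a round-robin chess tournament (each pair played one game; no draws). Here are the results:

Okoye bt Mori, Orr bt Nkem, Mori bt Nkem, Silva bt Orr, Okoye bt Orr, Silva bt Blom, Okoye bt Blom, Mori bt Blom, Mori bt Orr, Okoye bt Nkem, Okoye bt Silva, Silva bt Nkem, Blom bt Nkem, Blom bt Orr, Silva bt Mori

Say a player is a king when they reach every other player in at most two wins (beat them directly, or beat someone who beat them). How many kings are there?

Orr cannot reach Okoye, Blom, Silva, Mori in two steps.
Okoye reaches everyone (king).
Blom cannot reach Okoye, Silva, Mori in two steps.
Nkem cannot reach Orr, Okoye, Blom, Silva, Mori in two steps.
Silva cannot reach Okoye in two steps.
Mori cannot reach Okoye, Silva in two steps.
Kings: Okoye — 1.

1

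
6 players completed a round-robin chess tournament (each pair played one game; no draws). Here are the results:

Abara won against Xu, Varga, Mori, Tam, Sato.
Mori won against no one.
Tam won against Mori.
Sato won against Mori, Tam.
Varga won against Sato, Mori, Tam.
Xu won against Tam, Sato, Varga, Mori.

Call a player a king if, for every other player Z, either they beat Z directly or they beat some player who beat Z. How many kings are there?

Abara reaches everyone (king).
Tam cannot reach Abara, Sato, Varga, Xu in two steps.
Mori cannot reach Abara, Tam, Sato, Varga, Xu in two steps.
Sato cannot reach Abara, Varga, Xu in two steps.
Varga cannot reach Abara, Xu in two steps.
Xu cannot reach Abara in two steps.
Kings: Abara — 1.

1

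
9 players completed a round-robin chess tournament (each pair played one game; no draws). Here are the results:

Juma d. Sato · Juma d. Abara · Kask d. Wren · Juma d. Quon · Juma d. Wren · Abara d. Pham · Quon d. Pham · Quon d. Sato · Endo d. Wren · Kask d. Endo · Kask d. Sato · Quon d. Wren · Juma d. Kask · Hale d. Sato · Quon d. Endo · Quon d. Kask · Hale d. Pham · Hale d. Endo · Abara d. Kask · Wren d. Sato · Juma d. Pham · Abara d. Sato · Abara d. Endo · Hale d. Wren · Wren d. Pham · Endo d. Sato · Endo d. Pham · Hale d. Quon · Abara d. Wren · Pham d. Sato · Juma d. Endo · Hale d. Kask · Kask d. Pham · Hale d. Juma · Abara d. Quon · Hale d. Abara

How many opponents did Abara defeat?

6

Abara's results: beat Endo, Kask, Pham, Sato, Wren, Quon; lost to Juma, Hale.
That is 6 wins.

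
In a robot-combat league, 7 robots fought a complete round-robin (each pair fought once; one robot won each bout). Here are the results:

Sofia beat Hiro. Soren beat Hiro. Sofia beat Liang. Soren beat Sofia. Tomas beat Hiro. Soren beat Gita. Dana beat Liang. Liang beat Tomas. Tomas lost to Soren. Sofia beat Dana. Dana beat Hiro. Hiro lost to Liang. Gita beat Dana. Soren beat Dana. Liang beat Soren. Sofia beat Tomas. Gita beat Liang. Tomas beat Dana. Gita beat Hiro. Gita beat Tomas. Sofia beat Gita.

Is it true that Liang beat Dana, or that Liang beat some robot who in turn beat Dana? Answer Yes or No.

Liang did not beat Dana directly.
Liang beat Hiro, Tomas, Soren. Of those, Tomas beat Dana.

Yes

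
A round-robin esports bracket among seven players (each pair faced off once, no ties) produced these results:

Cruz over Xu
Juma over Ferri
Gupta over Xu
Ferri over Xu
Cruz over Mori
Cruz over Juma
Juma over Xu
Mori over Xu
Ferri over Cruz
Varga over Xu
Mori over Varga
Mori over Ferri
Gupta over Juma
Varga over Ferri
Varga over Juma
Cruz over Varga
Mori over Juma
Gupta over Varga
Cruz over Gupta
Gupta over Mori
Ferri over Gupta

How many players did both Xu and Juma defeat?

0

Xu beat: no one.
Juma beat: Xu, Ferri.
No one was beaten by both.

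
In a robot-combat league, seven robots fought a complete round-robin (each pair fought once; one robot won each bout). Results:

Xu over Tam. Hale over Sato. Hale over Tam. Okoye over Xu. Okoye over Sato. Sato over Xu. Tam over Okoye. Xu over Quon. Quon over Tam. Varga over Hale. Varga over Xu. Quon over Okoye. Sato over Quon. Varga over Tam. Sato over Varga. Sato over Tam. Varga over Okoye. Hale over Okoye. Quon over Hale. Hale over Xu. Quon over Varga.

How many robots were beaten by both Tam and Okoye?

0

Tam beat: Okoye.
Okoye beat: Xu, Sato.
No one was beaten by both.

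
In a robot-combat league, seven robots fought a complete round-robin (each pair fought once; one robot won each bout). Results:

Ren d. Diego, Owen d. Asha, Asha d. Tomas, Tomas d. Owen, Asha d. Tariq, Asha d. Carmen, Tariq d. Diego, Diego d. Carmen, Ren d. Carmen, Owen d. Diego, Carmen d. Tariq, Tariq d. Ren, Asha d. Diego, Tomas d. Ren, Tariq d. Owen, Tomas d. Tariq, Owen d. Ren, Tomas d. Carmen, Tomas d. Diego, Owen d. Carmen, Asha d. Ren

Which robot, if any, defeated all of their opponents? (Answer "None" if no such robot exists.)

None

Highest win total is Tomas with 5 (out of 6 possible).
Tomas lost to Asha, so no robot went undefeated.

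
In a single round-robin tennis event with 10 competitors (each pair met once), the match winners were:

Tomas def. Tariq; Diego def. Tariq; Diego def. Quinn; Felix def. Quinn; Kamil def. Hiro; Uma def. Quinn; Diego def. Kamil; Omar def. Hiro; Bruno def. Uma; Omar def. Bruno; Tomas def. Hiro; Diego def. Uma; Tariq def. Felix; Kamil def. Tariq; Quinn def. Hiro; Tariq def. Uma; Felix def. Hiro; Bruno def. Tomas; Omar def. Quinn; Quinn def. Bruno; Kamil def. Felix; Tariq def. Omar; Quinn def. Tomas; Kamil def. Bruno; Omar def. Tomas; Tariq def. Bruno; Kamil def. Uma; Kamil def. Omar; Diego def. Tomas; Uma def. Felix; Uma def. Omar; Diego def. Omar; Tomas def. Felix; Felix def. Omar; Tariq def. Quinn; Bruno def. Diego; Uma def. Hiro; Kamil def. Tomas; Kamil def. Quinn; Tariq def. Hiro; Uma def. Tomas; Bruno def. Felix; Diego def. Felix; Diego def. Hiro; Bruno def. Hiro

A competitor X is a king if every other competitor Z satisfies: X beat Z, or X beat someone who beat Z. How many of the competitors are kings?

Uma cannot reach Diego, Kamil in two steps.
Tomas cannot reach Diego, Kamil in two steps.
Diego reaches everyone (king).
Felix cannot reach Uma, Diego, Kamil, Tariq in two steps.
Hiro cannot reach Uma, Tomas, Diego, Felix, Quinn, Kamil, Tariq, Bruno, Omar in two steps.
Quinn cannot reach Kamil, Omar in two steps.
Kamil reaches everyone (king).
Tariq cannot reach Kamil in two steps.
Bruno reaches everyone (king).
Omar cannot reach Kamil in two steps.
Kings: Diego, Kamil, Bruno — 3.

3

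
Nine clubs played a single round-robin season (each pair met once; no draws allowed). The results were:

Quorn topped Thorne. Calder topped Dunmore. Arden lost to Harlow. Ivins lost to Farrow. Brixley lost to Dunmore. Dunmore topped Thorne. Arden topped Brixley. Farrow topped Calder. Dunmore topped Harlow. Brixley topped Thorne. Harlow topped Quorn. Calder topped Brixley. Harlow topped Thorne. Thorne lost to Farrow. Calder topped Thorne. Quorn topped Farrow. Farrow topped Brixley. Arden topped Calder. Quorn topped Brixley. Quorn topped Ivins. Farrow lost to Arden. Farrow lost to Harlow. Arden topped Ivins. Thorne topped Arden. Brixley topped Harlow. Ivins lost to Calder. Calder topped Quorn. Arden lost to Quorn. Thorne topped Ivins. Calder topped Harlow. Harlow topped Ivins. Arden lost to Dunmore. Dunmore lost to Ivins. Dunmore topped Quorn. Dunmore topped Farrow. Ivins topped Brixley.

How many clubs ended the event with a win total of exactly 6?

2

Win totals: Thorne 2, Calder 6, Ivins 2, Arden 4, Quorn 5, Brixley 2, Harlow 5, Dunmore 6, Farrow 4.
Exactly 6: Calder, Dunmore — 2 clubs.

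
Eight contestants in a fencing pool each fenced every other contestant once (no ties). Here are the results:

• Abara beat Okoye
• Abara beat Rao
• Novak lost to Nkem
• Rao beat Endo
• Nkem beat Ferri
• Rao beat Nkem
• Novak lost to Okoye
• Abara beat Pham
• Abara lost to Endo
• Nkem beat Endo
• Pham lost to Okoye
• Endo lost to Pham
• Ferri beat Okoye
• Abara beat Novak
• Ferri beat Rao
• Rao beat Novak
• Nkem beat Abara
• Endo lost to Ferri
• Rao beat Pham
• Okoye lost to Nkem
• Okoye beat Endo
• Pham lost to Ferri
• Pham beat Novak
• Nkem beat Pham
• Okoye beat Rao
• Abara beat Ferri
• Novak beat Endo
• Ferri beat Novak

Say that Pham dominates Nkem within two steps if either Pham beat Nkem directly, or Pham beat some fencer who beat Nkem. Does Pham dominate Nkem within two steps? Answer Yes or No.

No

Pham did not beat Nkem directly.
Pham beat Endo, Novak, but each of them lost to Nkem. No two-step path.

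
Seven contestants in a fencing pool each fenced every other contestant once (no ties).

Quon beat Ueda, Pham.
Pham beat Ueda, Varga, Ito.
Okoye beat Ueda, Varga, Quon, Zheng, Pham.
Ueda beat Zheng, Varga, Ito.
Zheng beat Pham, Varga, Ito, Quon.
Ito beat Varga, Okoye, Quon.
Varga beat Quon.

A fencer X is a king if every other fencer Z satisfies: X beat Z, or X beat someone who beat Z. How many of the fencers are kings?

5

Ito reaches everyone (king).
Okoye reaches everyone (king).
Quon cannot reach Okoye in two steps.
Zheng reaches everyone (king).
Varga cannot reach Ito, Okoye, Zheng in two steps.
Ueda reaches everyone (king).
Pham reaches everyone (king).
Kings: Ito, Okoye, Zheng, Ueda, Pham — 5.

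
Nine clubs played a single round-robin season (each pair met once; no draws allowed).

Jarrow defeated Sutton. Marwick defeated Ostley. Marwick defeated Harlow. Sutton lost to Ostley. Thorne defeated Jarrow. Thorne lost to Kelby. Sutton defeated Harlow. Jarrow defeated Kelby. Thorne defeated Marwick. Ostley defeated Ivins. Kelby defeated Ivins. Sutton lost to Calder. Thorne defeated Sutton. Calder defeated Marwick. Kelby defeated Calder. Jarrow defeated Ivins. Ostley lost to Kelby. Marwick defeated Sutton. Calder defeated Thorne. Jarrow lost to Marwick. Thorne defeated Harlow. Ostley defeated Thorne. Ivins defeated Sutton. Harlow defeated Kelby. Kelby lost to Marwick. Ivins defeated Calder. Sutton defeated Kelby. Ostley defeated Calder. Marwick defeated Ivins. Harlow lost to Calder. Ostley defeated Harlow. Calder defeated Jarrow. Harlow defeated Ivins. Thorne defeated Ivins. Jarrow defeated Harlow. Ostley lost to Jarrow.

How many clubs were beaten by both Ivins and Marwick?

Ivins beat: Calder, Sutton.
Marwick beat: Sutton, Ostley, Jarrow, Kelby, Ivins, Harlow.
Both beat: Sutton — 1.

1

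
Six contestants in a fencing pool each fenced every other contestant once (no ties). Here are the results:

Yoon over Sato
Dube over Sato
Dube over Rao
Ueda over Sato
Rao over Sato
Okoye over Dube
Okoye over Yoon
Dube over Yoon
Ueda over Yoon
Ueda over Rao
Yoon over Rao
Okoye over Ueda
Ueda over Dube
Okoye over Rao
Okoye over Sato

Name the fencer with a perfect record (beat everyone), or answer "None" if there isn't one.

Okoye

Okoye has 5 wins out of 5 opponents — a perfect record.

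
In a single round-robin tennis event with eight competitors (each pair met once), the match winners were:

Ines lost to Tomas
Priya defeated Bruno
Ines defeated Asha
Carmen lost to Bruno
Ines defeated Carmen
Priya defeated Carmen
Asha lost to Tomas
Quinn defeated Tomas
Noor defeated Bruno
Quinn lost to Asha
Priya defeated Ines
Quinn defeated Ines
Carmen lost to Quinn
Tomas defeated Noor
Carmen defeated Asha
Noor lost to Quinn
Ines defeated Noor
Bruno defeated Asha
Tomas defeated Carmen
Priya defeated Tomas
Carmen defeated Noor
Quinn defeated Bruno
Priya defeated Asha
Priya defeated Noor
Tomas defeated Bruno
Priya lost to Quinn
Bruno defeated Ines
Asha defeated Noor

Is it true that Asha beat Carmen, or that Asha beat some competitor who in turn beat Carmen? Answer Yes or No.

Asha did not beat Carmen directly.
Asha beat Quinn, Noor. Of those, Quinn beat Carmen.

Yes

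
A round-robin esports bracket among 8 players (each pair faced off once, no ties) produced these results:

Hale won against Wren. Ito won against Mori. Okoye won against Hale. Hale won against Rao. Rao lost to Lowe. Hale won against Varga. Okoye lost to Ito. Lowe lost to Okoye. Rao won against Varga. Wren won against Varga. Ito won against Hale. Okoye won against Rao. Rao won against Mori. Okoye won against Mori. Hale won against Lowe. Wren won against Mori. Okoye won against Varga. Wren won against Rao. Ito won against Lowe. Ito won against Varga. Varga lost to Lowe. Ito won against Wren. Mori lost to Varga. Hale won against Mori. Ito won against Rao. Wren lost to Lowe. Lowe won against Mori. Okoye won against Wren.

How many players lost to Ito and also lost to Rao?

Ito beat: Hale, Wren, Mori, Lowe, Okoye, Rao, Varga.
Rao beat: Mori, Varga.
Both beat: Mori, Varga — 2.

2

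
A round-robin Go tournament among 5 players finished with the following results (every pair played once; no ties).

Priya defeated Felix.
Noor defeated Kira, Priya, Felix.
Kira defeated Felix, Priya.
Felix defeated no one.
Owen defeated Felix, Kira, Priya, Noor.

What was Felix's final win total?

0

Felix's results: beat no one; lost to Owen, Kira, Priya, Noor.
That is 0 wins.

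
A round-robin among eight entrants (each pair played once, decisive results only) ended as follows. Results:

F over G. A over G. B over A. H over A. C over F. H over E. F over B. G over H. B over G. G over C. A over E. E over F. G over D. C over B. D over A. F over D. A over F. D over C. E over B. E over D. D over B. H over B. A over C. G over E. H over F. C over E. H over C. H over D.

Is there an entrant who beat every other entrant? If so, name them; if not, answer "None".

None

Highest win total is H with 6 (out of 7 possible).
H lost to G, so no entrant went undefeated.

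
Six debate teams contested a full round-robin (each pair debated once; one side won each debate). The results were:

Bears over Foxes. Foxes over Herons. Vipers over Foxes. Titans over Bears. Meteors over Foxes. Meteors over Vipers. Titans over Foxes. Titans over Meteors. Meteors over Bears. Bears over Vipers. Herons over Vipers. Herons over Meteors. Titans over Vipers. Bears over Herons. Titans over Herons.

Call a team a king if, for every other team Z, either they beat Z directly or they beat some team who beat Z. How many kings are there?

Titans reaches everyone (king).
Meteors cannot reach Titans in two steps.
Herons cannot reach Titans in two steps.
Bears cannot reach Titans in two steps.
Foxes cannot reach Titans, Bears in two steps.
Vipers cannot reach Titans, Meteors, Bears in two steps.
Kings: Titans — 1.

1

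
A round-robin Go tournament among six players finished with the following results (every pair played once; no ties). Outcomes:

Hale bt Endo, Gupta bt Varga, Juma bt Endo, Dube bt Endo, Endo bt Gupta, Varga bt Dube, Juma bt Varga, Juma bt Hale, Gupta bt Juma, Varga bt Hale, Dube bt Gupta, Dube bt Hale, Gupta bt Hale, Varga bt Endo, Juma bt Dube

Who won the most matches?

Win totals: Hale 1, Dube 3, Gupta 3, Varga 3, Endo 1, Juma 4.
Juma leads with 4 wins (next highest: 3).

Juma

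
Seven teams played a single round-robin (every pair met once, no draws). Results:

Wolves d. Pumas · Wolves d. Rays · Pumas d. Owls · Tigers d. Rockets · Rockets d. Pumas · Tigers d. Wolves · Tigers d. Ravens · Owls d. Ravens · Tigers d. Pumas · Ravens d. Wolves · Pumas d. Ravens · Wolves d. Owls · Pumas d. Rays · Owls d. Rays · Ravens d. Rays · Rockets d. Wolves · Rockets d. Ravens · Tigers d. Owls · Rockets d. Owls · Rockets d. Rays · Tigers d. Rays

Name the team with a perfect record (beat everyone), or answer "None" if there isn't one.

Tigers

Tigers has 6 wins out of 6 opponents — a perfect record.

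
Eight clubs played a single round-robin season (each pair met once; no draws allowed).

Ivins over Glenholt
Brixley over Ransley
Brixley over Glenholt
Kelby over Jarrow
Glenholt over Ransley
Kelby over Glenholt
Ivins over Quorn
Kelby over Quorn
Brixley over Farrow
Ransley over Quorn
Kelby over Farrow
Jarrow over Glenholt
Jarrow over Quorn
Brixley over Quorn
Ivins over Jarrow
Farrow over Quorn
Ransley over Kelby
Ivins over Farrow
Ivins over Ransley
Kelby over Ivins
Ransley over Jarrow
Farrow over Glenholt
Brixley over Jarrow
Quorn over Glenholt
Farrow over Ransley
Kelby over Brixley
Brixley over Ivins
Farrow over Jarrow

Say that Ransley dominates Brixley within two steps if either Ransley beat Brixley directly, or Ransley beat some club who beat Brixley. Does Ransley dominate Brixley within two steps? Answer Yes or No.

Ransley did not beat Brixley directly.
Ransley beat Quorn, Kelby, Jarrow. Of those, Kelby beat Brixley.

Yes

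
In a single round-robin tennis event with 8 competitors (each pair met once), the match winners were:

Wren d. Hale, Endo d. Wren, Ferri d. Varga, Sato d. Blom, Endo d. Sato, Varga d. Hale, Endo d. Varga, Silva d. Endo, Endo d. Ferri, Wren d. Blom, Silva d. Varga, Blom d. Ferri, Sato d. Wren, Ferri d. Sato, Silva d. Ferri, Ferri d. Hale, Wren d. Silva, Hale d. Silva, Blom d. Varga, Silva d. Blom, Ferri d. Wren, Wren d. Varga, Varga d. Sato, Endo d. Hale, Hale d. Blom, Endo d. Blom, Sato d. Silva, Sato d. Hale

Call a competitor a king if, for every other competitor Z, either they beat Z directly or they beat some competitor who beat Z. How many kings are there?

4

Varga cannot reach Endo, Ferri in two steps.
Endo reaches everyone (king).
Silva reaches everyone (king).
Hale cannot reach Wren, Sato in two steps.
Wren reaches everyone (king).
Sato reaches everyone (king).
Blom cannot reach Endo, Silva in two steps.
Ferri cannot reach Endo in two steps.
Kings: Endo, Silva, Wren, Sato — 4.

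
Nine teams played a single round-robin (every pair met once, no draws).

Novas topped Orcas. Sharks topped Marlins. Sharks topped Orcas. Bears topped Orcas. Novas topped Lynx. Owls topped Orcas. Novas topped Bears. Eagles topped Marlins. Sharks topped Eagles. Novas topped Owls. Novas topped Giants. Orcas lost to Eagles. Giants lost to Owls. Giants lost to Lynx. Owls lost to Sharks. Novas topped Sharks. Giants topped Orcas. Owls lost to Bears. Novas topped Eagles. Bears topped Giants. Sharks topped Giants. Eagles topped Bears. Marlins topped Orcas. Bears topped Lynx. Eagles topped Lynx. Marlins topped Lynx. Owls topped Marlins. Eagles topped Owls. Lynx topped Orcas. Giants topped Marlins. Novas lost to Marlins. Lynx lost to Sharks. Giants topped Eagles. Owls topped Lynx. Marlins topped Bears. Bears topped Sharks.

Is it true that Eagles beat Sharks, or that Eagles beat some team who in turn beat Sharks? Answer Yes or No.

Eagles did not beat Sharks directly.
Eagles beat Lynx, Bears, Owls, Orcas, Marlins. Of those, Bears beat Sharks.

Yes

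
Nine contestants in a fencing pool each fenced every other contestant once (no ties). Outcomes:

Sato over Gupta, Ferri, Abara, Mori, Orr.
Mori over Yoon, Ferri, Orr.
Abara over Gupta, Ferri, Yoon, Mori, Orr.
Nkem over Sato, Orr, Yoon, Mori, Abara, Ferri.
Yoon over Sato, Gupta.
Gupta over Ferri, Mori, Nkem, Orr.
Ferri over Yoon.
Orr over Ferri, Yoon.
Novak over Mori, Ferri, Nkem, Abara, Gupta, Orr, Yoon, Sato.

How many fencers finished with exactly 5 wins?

2

Win totals: Gupta 4, Sato 5, Novak 8, Mori 3, Nkem 6, Abara 5, Orr 2, Ferri 1, Yoon 2.
Exactly 5: Sato, Abara — 2 fencers.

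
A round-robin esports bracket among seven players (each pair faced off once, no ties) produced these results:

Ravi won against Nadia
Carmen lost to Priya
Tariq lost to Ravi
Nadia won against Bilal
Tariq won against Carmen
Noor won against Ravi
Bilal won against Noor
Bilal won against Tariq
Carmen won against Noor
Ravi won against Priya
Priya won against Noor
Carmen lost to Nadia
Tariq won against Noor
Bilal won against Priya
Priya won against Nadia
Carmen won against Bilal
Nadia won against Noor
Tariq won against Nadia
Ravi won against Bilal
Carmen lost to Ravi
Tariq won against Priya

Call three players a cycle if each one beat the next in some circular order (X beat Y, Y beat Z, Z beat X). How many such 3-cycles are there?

9

Win totals: Carmen 2, Noor 1, Ravi 5, Tariq 4, Bilal 3, Nadia 3, Priya 3.
A player with w wins dominates both others in C(w,2) triples; summing gives 1 + 0 + 10 + 6 + 3 + 3 + 3 = 26 transitive triples.
Total triples C(7,3) = 35, so cyclic triples = 35 − 26 = 9.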